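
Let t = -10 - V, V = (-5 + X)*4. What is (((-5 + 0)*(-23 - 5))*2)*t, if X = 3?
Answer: -560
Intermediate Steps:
V = -8 (V = (-5 + 3)*4 = -2*4 = -8)
t = -2 (t = -10 - 1*(-8) = -10 + 8 = -2)
(((-5 + 0)*(-23 - 5))*2)*t = (((-5 + 0)*(-23 - 5))*2)*(-2) = (-5*(-28)*2)*(-2) = (140*2)*(-2) = 280*(-2) = -560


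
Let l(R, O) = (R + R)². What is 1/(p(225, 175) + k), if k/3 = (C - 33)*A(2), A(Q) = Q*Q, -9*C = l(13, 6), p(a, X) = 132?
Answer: -3/3496 ≈ -0.00085812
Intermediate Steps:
l(R, O) = 4*R² (l(R, O) = (2*R)² = 4*R²)
C = -676/9 (C = -4*13²/9 = -4*169/9 = -⅑*676 = -676/9 ≈ -75.111)
A(Q) = Q²
k = -3892/3 (k = 3*((-676/9 - 33)*2²) = 3*(-973/9*4) = 3*(-3892/9) = -3892/3 ≈ -1297.3)
1/(p(225, 175) + k) = 1/(132 - 3892/3) = 1/(-3496/3) = -3/3496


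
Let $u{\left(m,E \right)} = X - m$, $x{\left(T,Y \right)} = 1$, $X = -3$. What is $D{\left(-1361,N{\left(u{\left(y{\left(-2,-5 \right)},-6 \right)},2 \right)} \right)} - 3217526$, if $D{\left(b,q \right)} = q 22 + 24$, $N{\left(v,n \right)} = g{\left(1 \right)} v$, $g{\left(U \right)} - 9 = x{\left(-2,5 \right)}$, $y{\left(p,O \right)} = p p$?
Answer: $-3219042$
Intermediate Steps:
$y{\left(p,O \right)} = p^{2}$
$g{\left(U \right)} = 10$ ($g{\left(U \right)} = 9 + 1 = 10$)
$u{\left(m,E \right)} = -3 - m$
$N{\left(v,n \right)} = 10 v$
$D{\left(b,q \right)} = 24 + 22 q$ ($D{\left(b,q \right)} = 22 q + 24 = 24 + 22 q$)
$D{\left(-1361,N{\left(u{\left(y{\left(-2,-5 \right)},-6 \right)},2 \right)} \right)} - 3217526 = \left(24 + 22 \cdot 10 \left(-3 - \left(-2\right)^{2}\right)\right) - 3217526 = \left(24 + 22 \cdot 10 \left(-3 - 4\right)\right) - 3217526 = \left(24 + 22 \cdot 10 \left(-7\right)\right) - 3217526 = \left(24 + 22 \left(-70\right)\right) - 3217526 = \left(24 - 1540\right) - 3217526 = -1516 - 3217526 = -3219042$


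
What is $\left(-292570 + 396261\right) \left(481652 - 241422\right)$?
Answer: $24909688930$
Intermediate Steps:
$\left(-292570 + 396261\right) \left(481652 - 241422\right) = 103691 \cdot 240230 = 24909688930$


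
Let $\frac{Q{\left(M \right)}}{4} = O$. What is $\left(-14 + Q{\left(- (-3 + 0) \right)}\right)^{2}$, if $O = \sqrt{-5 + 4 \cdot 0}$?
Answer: $116 - 112 i \sqrt{5} \approx 116.0 - 250.44 i$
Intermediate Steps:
$O = i \sqrt{5}$ ($O = \sqrt{-5 + 0} = \sqrt{-5} = i \sqrt{5} \approx 2.2361 i$)
$Q{\left(M \right)} = 4 i \sqrt{5}$
$\left(-14 + Q{\left(- (-3 + 0) \right)}\right)^{2} = \left(-14 + 4 i \sqrt{5}\right)^{2}$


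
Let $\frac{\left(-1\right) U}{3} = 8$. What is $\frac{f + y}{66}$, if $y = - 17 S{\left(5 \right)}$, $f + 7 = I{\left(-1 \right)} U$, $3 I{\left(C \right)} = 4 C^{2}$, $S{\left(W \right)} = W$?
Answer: $- \frac{62}{33} \approx -1.8788$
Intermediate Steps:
$U = -24$ ($U = \left(-3\right) 8 = -24$)
$I{\left(C \right)} = \frac{4 C^{2}}{3}$
$f = -39$ ($f = -7 + \frac{4 \left(-1\right)^{2}}{3} \left(-24\right) = -7 + \frac{4}{3} \cdot 1 \left(-24\right) = -7 + \frac{4}{3} \left(-24\right) = -7 - 32 = -39$)
$y = -85$ ($y = \left(-17\right) 5 = -85$)
$\frac{f + y}{66} = \frac{-39 - 85}{66} = \frac{1}{66} \left(-124\right) = - \frac{62}{33}$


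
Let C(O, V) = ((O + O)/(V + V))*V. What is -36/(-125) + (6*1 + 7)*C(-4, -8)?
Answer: -6464/125 ≈ -51.712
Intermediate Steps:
C(O, V) = O (C(O, V) = ((2*O)/((2*V)))*V = ((2*O)*(1/(2*V)))*V = (O/V)*V = O)
-36/(-125) + (6*1 + 7)*C(-4, -8) = -36/(-125) + (6*1 + 7)*(-4) = -36*(-1/125) + (6 + 7)*(-4) = 36/125 + 13*(-4) = 36/125 - 52 = -6464/125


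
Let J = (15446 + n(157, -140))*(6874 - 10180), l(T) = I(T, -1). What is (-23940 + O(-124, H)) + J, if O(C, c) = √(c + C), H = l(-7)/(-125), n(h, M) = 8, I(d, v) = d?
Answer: -51114864 + I*√77465/25 ≈ -5.1115e+7 + 11.133*I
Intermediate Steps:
l(T) = T
H = 7/125 (H = -7/(-125) = -7*(-1/125) = 7/125 ≈ 0.056000)
O(C, c) = √(C + c)
J = -51090924 (J = (15446 + 8)*(6874 - 10180) = 15454*(-3306) = -51090924)
(-23940 + O(-124, H)) + J = (-23940 + √(-124 + 7/125)) - 51090924 = (-23940 + √(-15493/125)) - 51090924 = (-23940 + I*√77465/25) - 51090924 = -51114864 + I*√77465/25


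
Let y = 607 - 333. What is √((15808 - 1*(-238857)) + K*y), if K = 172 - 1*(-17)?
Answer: 127*√19 ≈ 553.58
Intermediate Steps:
y = 274
K = 189 (K = 172 + 17 = 189)
√((15808 - 1*(-238857)) + K*y) = √((15808 - 1*(-238857)) + 189*274) = √((15808 + 238857) + 51786) = √(254665 + 51786) = √306451 = 127*√19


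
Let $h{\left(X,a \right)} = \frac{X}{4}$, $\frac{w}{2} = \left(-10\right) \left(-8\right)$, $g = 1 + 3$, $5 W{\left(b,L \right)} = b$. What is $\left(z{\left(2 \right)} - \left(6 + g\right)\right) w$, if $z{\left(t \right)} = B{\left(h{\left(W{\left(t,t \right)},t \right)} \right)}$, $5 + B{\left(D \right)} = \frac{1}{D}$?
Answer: $-800$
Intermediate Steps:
$W{\left(b,L \right)} = \frac{b}{5}$
$g = 4$
$w = 160$ ($w = 2 \left(\left(-10\right) \left(-8\right)\right) = 2 \cdot 80 = 160$)
$h{\left(X,a \right)} = \frac{X}{4}$ ($h{\left(X,a \right)} = X \frac{1}{4} = \frac{X}{4}$)
$B{\left(D \right)} = -5 + \frac{1}{D}$
$z{\left(t \right)} = -5 + \frac{20}{t}$ ($z{\left(t \right)} = -5 + \frac{1}{\frac{1}{4} \frac{t}{5}} = -5 + \frac{1}{\frac{1}{20} t} = -5 + \frac{20}{t}$)
$\left(z{\left(2 \right)} - \left(6 + g\right)\right) w = \left(\left(-5 + \frac{20}{2}\right) - 10\right) 160 = \left(\left(-5 + 20 \cdot \frac{1}{2}\right) - 10\right) 160 = \left(\left(-5 + 10\right) - 10\right) 160 = \left(5 - 10\right) 160 = \left(-5\right) 160 = -800$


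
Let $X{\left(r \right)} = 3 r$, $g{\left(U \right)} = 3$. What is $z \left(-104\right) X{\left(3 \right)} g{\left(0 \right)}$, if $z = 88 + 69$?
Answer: $-440856$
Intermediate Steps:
$z = 157$
$z \left(-104\right) X{\left(3 \right)} g{\left(0 \right)} = 157 \left(-104\right) 3 \cdot 3 \cdot 3 = - 16328 \cdot 9 \cdot 3 = \left(-16328\right) 27 = -440856$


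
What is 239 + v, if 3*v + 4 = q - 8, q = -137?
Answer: 568/3 ≈ 189.33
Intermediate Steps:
v = -149/3 (v = -4/3 + (-137 - 8)/3 = -4/3 + (1/3)*(-145) = -4/3 - 145/3 = -149/3 ≈ -49.667)
239 + v = 239 - 149/3 = 568/3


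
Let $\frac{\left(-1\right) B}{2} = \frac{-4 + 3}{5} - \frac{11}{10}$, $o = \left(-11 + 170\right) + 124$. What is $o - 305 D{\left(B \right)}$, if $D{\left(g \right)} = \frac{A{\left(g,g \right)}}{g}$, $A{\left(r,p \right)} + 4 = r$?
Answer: $\frac{5814}{13} \approx 447.23$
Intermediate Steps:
$A{\left(r,p \right)} = -4 + r$
$o = 283$ ($o = 159 + 124 = 283$)
$B = \frac{13}{5}$ ($B = - 2 \left(\frac{-4 + 3}{5} - \frac{11}{10}\right) = - 2 \left(\left(-1\right) \frac{1}{5} - \frac{11}{10}\right) = - 2 \left(- \frac{1}{5} - \frac{11}{10}\right) = \left(-2\right) \left(- \frac{13}{10}\right) = \frac{13}{5} \approx 2.6$)
$D{\left(g \right)} = \frac{-4 + g}{g}$
$o - 305 D{\left(B \right)} = 283 - 305 \frac{-4 + \frac{13}{5}}{\frac{13}{5}} = 283 - 305 \cdot \frac{5}{13} \left(- \frac{7}{5}\right) = 283 - - \frac{2135}{13} = 283 + \frac{2135}{13} = \frac{5814}{13}$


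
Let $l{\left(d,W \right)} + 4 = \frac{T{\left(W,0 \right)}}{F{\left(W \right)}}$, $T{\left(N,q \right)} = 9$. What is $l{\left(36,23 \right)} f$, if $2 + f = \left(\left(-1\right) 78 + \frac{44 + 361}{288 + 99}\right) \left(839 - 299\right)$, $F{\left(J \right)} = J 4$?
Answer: $\frac{320756807}{1978} \approx 1.6216 \cdot 10^{5}$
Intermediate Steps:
$F{\left(J \right)} = 4 J$
$l{\left(d,W \right)} = -4 + \frac{9}{4 W}$
$f = - \frac{1786946}{43}$ ($f = -2 + \left(\left(-1\right) 78 + \frac{44 + 361}{288 + 99}\right) \left(839 - 299\right) = -2 + \left(-78 + \frac{405}{387}\right) 540 = -2 + \left(-78 + 405 \cdot \frac{1}{387}\right) 540 = -2 + \left(-78 + \frac{45}{43}\right) 540 = -2 - \frac{1786860}{43} = - \frac{1786946}{43} \approx -41557.0$)
$l{\left(36,23 \right)} f = \left(-4 + \frac{9}{4 \cdot 23}\right) \left(- \frac{1786946}{43}\right) = \left(-4 + \frac{9}{4} \cdot \frac{1}{23}\right) \left(- \frac{1786946}{43}\right) = \left(-4 + \frac{9}{92}\right) \left(- \frac{1786946}{43}\right) = \left(- \frac{359}{92}\right) \left(- \frac{1786946}{43}\right) = \frac{320756807}{1978}$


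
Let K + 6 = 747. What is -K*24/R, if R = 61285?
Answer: -17784/61285 ≈ -0.29018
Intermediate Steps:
K = 741 (K = -6 + 747 = 741)
-K*24/R = -741*24/61285 = -17784/61285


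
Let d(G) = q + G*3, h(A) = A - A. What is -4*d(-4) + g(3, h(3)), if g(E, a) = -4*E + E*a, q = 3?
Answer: 24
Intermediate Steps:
h(A) = 0
d(G) = 3 + 3*G (d(G) = 3 + G*3 = 3 + 3*G)
-4*d(-4) + g(3, h(3)) = -4*(3 + 3*(-4)) + 3*(-4 + 0) = -4*(3 - 12) + 3*(-4) = -4*(-9) - 12 = 36 - 12 = 24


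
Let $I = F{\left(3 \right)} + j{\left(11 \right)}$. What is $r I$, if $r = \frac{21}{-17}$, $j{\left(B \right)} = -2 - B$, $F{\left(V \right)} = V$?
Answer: $\frac{210}{17} \approx 12.353$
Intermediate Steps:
$r = - \frac{21}{17}$ ($r = 21 \left(- \frac{1}{17}\right) = - \frac{21}{17} \approx -1.2353$)
$I = -10$ ($I = 3 - 13 = -10$)
$r I = \left(- \frac{21}{17}\right) \left(-10\right) = \frac{210}{17}$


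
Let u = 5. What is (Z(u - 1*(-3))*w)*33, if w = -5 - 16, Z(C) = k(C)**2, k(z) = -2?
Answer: -2772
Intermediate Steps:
Z(C) = 4 (Z(C) = (-2)**2 = 4)
w = -21
(Z(u - 1*(-3))*w)*33 = (4*(-21))*33 = -84*33 = -2772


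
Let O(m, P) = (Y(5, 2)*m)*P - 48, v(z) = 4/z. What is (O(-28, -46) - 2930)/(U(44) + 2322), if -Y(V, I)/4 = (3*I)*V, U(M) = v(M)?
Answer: -1732918/25543 ≈ -67.843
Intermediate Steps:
U(M) = 4/M
Y(V, I) = -12*I*V (Y(V, I) = -4*3*I*V = -12*I*V)
O(m, P) = -48 - 120*P*m (O(m, P) = ((-12*2*5)*m)*P - 48 = (-120*m)*P - 48 = -120*P*m - 48 = -48 - 120*P*m)
(O(-28, -46) - 2930)/(U(44) + 2322) = ((-48 - 120*(-46)*(-28)) - 2930)/(4/44 + 2322) = ((-48 - 154560) - 2930)/(4*(1/44) + 2322) = (-154608 - 2930)/(1/11 + 2322) = -157538/25543/11 = -157538*11/25543 = -1732918/25543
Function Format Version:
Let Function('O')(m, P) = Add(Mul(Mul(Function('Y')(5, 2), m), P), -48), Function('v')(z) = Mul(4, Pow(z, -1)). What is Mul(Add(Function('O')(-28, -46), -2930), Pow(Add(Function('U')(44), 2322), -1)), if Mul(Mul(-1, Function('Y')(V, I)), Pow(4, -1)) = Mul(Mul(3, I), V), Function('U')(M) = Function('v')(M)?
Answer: Rational(-1732918, 25543) ≈ -67.843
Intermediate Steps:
Function('U')(M) = Mul(4, Pow(M, -1))
Function('Y')(V, I) = Mul(-12, I, V) (Function('Y')(V, I) = Mul(-4, Mul(Mul(3, I), V)) = Mul(-4, Mul(3, I, V)) = Mul(-12, I, V))
Function('O')(m, P) = Add(-48, Mul(-120, P, m)) (Function('O')(m, P) = Add(Mul(Mul(Mul(-12, 2, 5), m), P), -48) = Add(Mul(Mul(-120, m), P), -48) = Add(Mul(-120, P, m), -48) = Add(-48, Mul(-120, P, m)))
Mul(Add(Function('O')(-28, -46), -2930), Pow(Add(Function('U')(44), 2322), -1)) = Mul(Add(Add(-48, Mul(-120, -46, -28)), -2930), Pow(Add(Mul(4, Pow(44, -1)), 2322), -1)) = Mul(Add(Add(-48, -154560), -2930), Pow(Add(Mul(4, Rational(1, 44)), 2322), -1)) = Mul(Add(-154608, -2930), Pow(Add(Rational(1, 11), 2322), -1)) = Mul(-157538, Pow(Rational(25543, 11), -1)) = Mul(-157538, Rational(11, 25543)) = Rational(-1732918, 25543)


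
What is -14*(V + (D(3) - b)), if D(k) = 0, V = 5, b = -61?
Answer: -924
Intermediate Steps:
-14*(V + (D(3) - b)) = -14*(5 + (0 - 1*(-61))) = -14*(5 + (0 + 61)) = -14*(5 + 61) = -14*66 = -924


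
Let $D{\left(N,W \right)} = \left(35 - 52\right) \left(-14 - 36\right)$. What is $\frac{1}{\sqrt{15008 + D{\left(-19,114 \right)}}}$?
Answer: $\frac{\sqrt{1762}}{5286} \approx 0.007941$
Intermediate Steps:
$D{\left(N,W \right)} = 850$ ($D{\left(N,W \right)} = \left(-17\right) \left(-50\right) = 850$)
$\frac{1}{\sqrt{15008 + D{\left(-19,114 \right)}}} = \frac{1}{\sqrt{15008 + 850}} = \frac{1}{\sqrt{15858}} = \frac{1}{3 \sqrt{1762}} = \frac{\sqrt{1762}}{5286}$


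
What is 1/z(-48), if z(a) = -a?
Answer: 1/48 ≈ 0.020833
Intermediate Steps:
1/z(-48) = 1/(-1*(-48)) = 1/48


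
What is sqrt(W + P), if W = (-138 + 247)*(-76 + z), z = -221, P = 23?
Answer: 5*I*sqrt(1294) ≈ 179.86*I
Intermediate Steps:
W = -32373 (W = (-138 + 247)*(-76 - 221) = 109*(-297) = -32373)
sqrt(W + P) = sqrt(-32373 + 23) = sqrt(-32350) = 5*I*sqrt(1294)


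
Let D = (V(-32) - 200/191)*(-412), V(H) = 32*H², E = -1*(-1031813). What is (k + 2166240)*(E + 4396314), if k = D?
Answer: -11750511955090432/191 ≈ -6.1521e+13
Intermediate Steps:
E = 1031813
D = -2578497056/191 (D = (32*(-32)² - 200/191)*(-412) = (32*1024 - 200*1/191)*(-412) = (32768 - 200/191)*(-412) = (6258488/191)*(-412) = -2578497056/191 ≈ -1.3500e+7)
k = -2578497056/191 ≈ -1.3500e+7
(k + 2166240)*(E + 4396314) = (-2578497056/191 + 2166240)*(1031813 + 4396314) = -2164745216/191*5428127 = -11750511955090432/191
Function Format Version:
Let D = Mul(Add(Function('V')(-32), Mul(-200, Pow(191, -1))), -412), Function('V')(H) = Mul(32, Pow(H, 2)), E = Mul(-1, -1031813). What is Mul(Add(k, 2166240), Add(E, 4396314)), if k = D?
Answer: Rational(-11750511955090432, 191) ≈ -6.1521e+13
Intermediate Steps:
E = 1031813
D = Rational(-2578497056, 191) (D = Mul(Add(Mul(32, Pow(-32, 2)), Mul(-200, Pow(191, -1))), -412) = Mul(Add(Mul(32, 1024), Mul(-200, Rational(1, 191))), -412) = Mul(Add(32768, Rational(-200, 191)), -412) = Mul(Rational(6258488, 191), -412) = Rational(-2578497056, 191) ≈ -1.3500e+7)
k = Rational(-2578497056, 191) ≈ -1.3500e+7
Mul(Add(k, 2166240), Add(E, 4396314)) = Mul(Add(Rational(-2578497056, 191), 2166240), Add(1031813, 4396314)) = Mul(Rational(-2164745216, 191), 5428127) = Rational(-11750511955090432, 191)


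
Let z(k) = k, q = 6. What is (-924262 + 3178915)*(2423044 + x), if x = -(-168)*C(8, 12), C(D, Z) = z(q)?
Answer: 5465396113956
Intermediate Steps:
C(D, Z) = 6
x = 1008 (x = -(-168)*6 = -42*(-24) = 1008)
(-924262 + 3178915)*(2423044 + x) = (-924262 + 3178915)*(2423044 + 1008) = 2254653*2424052 = 5465396113956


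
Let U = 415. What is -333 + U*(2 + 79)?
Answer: 33282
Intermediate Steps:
-333 + U*(2 + 79) = -333 + 415*(2 + 79) = -333 + 415*81 = -333 + 33615 = 33282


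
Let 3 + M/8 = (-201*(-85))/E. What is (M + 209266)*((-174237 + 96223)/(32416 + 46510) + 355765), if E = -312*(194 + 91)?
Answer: 38189250536580972/513019 ≈ 7.4440e+10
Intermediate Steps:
E = -88920 (E = -312*285 = -88920)
M = -18923/741 (M = -24 + 8*(-201*(-85)/(-88920)) = -24 + 8*(17085*(-1/88920)) = -24 + 8*(-1139/5928) = -24 - 1139/741 = -18923/741 ≈ -25.537)
(M + 209266)*((-174237 + 96223)/(32416 + 46510) + 355765) = (-18923/741 + 209266)*((-174237 + 96223)/(32416 + 46510) + 355765) = 155047183*(-78014/78926 + 355765)/741 = 155047183*(-78014*1/78926 + 355765)/741 = 155047183*(-2053/2077 + 355765)/741 = (155047183/741)*(738921852/2077) = 38189250536580972/513019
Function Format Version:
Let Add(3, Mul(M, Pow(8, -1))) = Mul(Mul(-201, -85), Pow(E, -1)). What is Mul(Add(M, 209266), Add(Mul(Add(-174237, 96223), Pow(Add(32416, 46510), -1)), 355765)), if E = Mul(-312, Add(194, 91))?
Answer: Rational(38189250536580972, 513019) ≈ 7.4440e+10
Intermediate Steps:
E = -88920 (E = Mul(-312, 285) = -88920)
M = Rational(-18923, 741) (M = Add(-24, Mul(8, Mul(Mul(-201, -85), Pow(-88920, -1)))) = Add(-24, Mul(8, Mul(17085, Rational(-1, 88920)))) = Add(-24, Mul(8, Rational(-1139, 5928))) = Add(-24, Rational(-1139, 741)) = Rational(-18923, 741) ≈ -25.537)
Mul(Add(M, 209266), Add(Mul(Add(-174237, 96223), Pow(Add(32416, 46510), -1)), 355765)) = Mul(Add(Rational(-18923, 741), 209266), Add(Mul(Add(-174237, 96223), Pow(Add(32416, 46510), -1)), 355765)) = Mul(Rational(155047183, 741), Add(Mul(-78014, Pow(78926, -1)), 355765)) = Mul(Rational(155047183, 741), Add(Mul(-78014, Rational(1, 78926)), 355765)) = Mul(Rational(155047183, 741), Add(Rational(-2053, 2077), 355765)) = Mul(Rational(155047183, 741), Rational(738921852, 2077)) = Rational(38189250536580972, 513019)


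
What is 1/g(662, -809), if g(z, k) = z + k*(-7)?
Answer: 1/6325 ≈ 0.00015810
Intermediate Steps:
g(z, k) = z - 7*k
1/g(662, -809) = 1/(662 - 7*(-809)) = 1/(662 + 5663) = 1/6325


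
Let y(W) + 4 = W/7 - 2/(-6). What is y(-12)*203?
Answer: -3277/3 ≈ -1092.3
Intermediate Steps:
y(W) = -11/3 + W/7 (y(W) = -4 + (W/7 - 2/(-6)) = -4 + (W*(⅐) - 2*(-⅙)) = -4 + (W/7 + ⅓) = -4 + (⅓ + W/7) = -11/3 + W/7)
y(-12)*203 = (-11/3 + (⅐)*(-12))*203 = (-11/3 - 12/7)*203 = -113/21*203 = -3277/3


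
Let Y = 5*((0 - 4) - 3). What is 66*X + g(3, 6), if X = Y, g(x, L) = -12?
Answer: -2322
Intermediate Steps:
Y = -35 (Y = 5*(-4 - 3) = 5*(-7) = -35)
X = -35
66*X + g(3, 6) = 66*(-35) - 12 = -2310 - 12 = -2322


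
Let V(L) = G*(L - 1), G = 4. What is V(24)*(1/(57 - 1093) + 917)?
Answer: 21850253/259 ≈ 84364.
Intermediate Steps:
V(L) = -4 + 4*L (V(L) = 4*(L - 1) = 4*(-1 + L) = -4 + 4*L)
V(24)*(1/(57 - 1093) + 917) = (-4 + 4*24)*(1/(57 - 1093) + 917) = (-4 + 96)*(1/(-1036) + 917) = 92*(-1/1036 + 917) = 92*(950011/1036) = 21850253/259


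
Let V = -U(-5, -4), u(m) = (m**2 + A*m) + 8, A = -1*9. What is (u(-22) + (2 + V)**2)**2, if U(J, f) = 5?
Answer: 488601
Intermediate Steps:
A = -9
u(m) = 8 + m**2 - 9*m (u(m) = (m**2 - 9*m) + 8 = 8 + m**2 - 9*m)
V = -5 (V = -1*5 = -5)
(u(-22) + (2 + V)**2)**2 = ((8 + (-22)**2 - 9*(-22)) + (2 - 5)**2)**2 = ((8 + 484 + 198) + (-3)**2)**2 = (690 + 9)**2 = 699**2 = 488601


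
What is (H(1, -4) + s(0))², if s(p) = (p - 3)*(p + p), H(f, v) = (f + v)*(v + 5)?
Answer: 9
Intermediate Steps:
H(f, v) = (5 + v)*(f + v) (H(f, v) = (f + v)*(5 + v) = (5 + v)*(f + v))
s(p) = 2*p*(-3 + p) (s(p) = (-3 + p)*(2*p) = 2*p*(-3 + p))
(H(1, -4) + s(0))² = (((-4)² + 5*1 + 5*(-4) + 1*(-4)) + 2*0*(-3 + 0))² = ((16 + 5 - 20 - 4) + 2*0*(-3))² = (-3 + 0)² = (-3)² = 9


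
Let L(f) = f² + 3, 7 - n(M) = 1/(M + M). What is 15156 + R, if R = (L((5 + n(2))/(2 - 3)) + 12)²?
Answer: 9877537/256 ≈ 38584.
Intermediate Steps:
n(M) = 7 - 1/(2*M) (n(M) = 7 - 1/(M + M) = 7 - 1/(2*M))
L(f) = 3 + f²
R = 5997601/256 (R = ((3 + ((5 + (7 - ½/2))/(2 - 3))²) + 12)² = ((3 + ((5 + (7 - ½*½))/(-1))²) + 12)² = ((3 + ((5 + (7 - ¼))*(-1))²) + 12)² = ((3 + ((5 + 27/4)*(-1))²) + 12)² = ((3 + ((47/4)*(-1))²) + 12)² = ((3 + (-47/4)²) + 12)² = ((3 + 2209/16) + 12)² = (2257/16 + 12)² = (2449/16)² = 5997601/256 ≈ 23428.)
15156 + R = 15156 + 5997601/256 = 9877537/256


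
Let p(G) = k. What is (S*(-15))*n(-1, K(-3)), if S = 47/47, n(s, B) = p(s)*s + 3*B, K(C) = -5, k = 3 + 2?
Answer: 300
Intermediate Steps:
k = 5
p(G) = 5
n(s, B) = 3*B + 5*s (n(s, B) = 5*s + 3*B = 3*B + 5*s)
S = 1 (S = 47*(1/47) = 1)
(S*(-15))*n(-1, K(-3)) = (1*(-15))*(3*(-5) + 5*(-1)) = -15*(-15 - 5) = -15*(-20) = 300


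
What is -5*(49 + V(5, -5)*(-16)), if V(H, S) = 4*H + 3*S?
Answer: 155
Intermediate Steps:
V(H, S) = 3*S + 4*H
-5*(49 + V(5, -5)*(-16)) = -5*(49 + (3*(-5) + 4*5)*(-16)) = -5*(49 + (-15 + 20)*(-16)) = -5*(49 + 5*(-16)) = -5*(49 - 80) = -5*(-31) = 155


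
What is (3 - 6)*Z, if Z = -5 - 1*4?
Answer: 27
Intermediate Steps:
Z = -9 (Z = -5 - 4 = -9)
(3 - 6)*Z = (3 - 6)*(-9) = -3*(-9) = 27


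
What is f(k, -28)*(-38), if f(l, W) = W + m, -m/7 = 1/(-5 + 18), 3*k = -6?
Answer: 14098/13 ≈ 1084.5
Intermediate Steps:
k = -2 (k = (⅓)*(-6) = -2)
m = -7/13 (m = -7/(-5 + 18) = -7/13 ≈ -0.53846)
f(l, W) = -7/13 + W (f(l, W) = W - 7/13 = -7/13 + W)
f(k, -28)*(-38) = (-7/13 - 28)*(-38) = -371/13*(-38) = 14098/13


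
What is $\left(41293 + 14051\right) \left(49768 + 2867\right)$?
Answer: $2913031440$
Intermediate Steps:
$\left(41293 + 14051\right) \left(49768 + 2867\right) = 55344 \cdot 52635 = 2913031440$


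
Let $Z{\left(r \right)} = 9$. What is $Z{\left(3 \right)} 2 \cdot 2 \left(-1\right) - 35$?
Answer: $-71$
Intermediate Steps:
$Z{\left(3 \right)} 2 \cdot 2 \left(-1\right) - 35 = 9 \cdot 2 \cdot 2 \left(-1\right) - 35 = 9 \cdot 4 \left(-1\right) - 35 = 9 \left(-4\right) - 35 = -36 - 35 = -71$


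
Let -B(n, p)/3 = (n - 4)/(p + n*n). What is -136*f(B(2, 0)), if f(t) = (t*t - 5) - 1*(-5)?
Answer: -306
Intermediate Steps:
B(n, p) = -3*(-4 + n)/(p + n²) (B(n, p) = -3*(n - 4)/(p + n*n) = -3*(-4 + n)/(p + n²))
f(t) = t² (f(t) = (t² - 5) + 5 = (-5 + t²) + 5 = t²)
-136*f(B(2, 0)) = -136*9*(4 - 1*2)²/(0 + 2²)² = -136*9*(4 - 2)²/(0 + 4)² = -136*(3*2/4)² = -136*(3*(¼)*2)² = -136*(3/2)² = -136*9/4 = -306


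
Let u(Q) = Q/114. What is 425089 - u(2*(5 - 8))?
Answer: 8076692/19 ≈ 4.2509e+5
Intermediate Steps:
u(Q) = Q/114 (u(Q) = Q*(1/114) = Q/114)
425089 - u(2*(5 - 8)) = 425089 - 2*(5 - 8)/114 = 425089 - 2*(-3)/114 = 425089 - (-6)/114 = 425089 - 1*(-1/19) = 425089 + 1/19 = 8076692/19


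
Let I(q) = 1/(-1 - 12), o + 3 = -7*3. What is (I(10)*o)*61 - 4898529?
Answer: -63679413/13 ≈ -4.8984e+6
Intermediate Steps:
o = -24 (o = -3 - 7*3 = -3 - 21 = -24)
I(q) = -1/13 (I(q) = 1/(-13) = -1/13)
(I(10)*o)*61 - 4898529 = -1/13*(-24)*61 - 4898529 = (24/13)*61 - 4898529 = 1464/13 - 4898529 = -63679413/13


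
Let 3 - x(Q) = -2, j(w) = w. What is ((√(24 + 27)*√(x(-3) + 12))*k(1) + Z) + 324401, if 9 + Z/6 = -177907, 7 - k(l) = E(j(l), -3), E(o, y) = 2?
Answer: -743095 + 85*√3 ≈ -7.4295e+5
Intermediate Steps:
k(l) = 5 (k(l) = 7 - 1*2 = 7 - 2 = 5)
x(Q) = 5 (x(Q) = 3 - 1*(-2) = 3 + 2 = 5)
Z = -1067496 (Z = -54 + 6*(-177907) = -54 - 1067442 = -1067496)
((√(24 + 27)*√(x(-3) + 12))*k(1) + Z) + 324401 = ((√(24 + 27)*√(5 + 12))*5 - 1067496) + 324401 = ((√51*√17)*5 - 1067496) + 324401 = ((17*√3)*5 - 1067496) + 324401 = (85*√3 - 1067496) + 324401 = (-1067496 + 85*√3) + 324401 = -743095 + 85*√3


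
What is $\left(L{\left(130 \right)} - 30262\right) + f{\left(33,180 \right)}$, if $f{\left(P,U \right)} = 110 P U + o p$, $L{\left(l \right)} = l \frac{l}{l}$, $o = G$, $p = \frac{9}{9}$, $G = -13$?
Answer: $623255$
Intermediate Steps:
$p = 1$ ($p = 9 \cdot \frac{1}{9} = 1$)
$o = -13$
$L{\left(l \right)} = l$ ($L{\left(l \right)} = l 1 = l$)
$f{\left(P,U \right)} = -13 + 110 P U$ ($f{\left(P,U \right)} = 110 P U - 13 = -13 + 110 P U$)
$\left(L{\left(130 \right)} - 30262\right) + f{\left(33,180 \right)} = \left(130 - 30262\right) - \left(13 - 653400\right) = -30132 + \left(-13 + 653400\right) = -30132 + 653387 = 623255$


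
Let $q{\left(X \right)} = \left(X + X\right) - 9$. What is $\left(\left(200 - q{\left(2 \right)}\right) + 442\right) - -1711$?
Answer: $2358$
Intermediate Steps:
$q{\left(X \right)} = -9 + 2 X$ ($q{\left(X \right)} = 2 X - 9 = -9 + 2 X$)
$\left(\left(200 - q{\left(2 \right)}\right) + 442\right) - -1711 = \left(\left(200 - \left(-9 + 2 \cdot 2\right)\right) + 442\right) - -1711 = \left(\left(200 - \left(-9 + 4\right)\right) + 442\right) + 1711 = \left(\left(200 - -5\right) + 442\right) + 1711 = \left(\left(200 + 5\right) + 442\right) + 1711 = \left(205 + 442\right) + 1711 = 647 + 1711 = 2358$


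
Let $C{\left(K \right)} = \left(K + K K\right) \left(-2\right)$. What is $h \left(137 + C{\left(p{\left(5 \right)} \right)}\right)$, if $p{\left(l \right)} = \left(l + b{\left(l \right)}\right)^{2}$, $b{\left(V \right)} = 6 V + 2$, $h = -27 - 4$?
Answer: $116278613$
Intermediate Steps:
$h = -31$
$b{\left(V \right)} = 2 + 6 V$
$p{\left(l \right)} = \left(2 + 7 l\right)^{2}$ ($p{\left(l \right)} = \left(l + \left(2 + 6 l\right)\right)^{2} = \left(2 + 7 l\right)^{2}$)
$C{\left(K \right)} = - 2 K - 2 K^{2}$ ($C{\left(K \right)} = \left(K + K^{2}\right) \left(-2\right) = - 2 K - 2 K^{2}$)
$h \left(137 + C{\left(p{\left(5 \right)} \right)}\right) = - 31 \left(137 - 2 \left(2 + 7 \cdot 5\right)^{2} \left(1 + \left(2 + 7 \cdot 5\right)^{2}\right)\right) = - 31 \left(137 - 2 \left(2 + 35\right)^{2} \left(1 + \left(2 + 35\right)^{2}\right)\right) = - 31 \left(137 - 2 \cdot 37^{2} \left(1 + 37^{2}\right)\right) = - 31 \left(137 - 2738 \left(1 + 1369\right)\right) = - 31 \left(137 - 2738 \cdot 1370\right) = - 31 \left(137 - 3751060\right) = \left(-31\right) \left(-3750923\right) = 116278613$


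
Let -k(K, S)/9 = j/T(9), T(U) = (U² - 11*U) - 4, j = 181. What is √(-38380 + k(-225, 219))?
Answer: I*√18540082/22 ≈ 195.72*I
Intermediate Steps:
T(U) = -4 + U² - 11*U
k(K, S) = 1629/22 (k(K, S) = -1629/(-4 + 9² - 11*9) = -1629/(-4 + 81 - 99) = -1629/(-22) = -1629*(-1)/22 = -9*(-181/22) = 1629/22)
√(-38380 + k(-225, 219)) = √(-38380 + 1629/22) = √(-842731/22) = I*√18540082/22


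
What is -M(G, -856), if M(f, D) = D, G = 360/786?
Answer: 856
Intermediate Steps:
G = 60/131 (G = 360*(1/786) = 60/131 ≈ 0.45802)
-M(G, -856) = -1*(-856) = 856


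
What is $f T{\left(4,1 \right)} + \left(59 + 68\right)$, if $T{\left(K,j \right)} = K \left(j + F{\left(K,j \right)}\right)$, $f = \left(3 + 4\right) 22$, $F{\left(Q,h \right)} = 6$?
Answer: $4439$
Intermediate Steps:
$f = 154$ ($f = 7 \cdot 22 = 154$)
$T{\left(K,j \right)} = K \left(6 + j\right)$ ($T{\left(K,j \right)} = K \left(j + 6\right) = K \left(6 + j\right)$)
$f T{\left(4,1 \right)} + \left(59 + 68\right) = 154 \cdot 4 \left(6 + 1\right) + \left(59 + 68\right) = 154 \cdot 4 \cdot 7 + 127 = 154 \cdot 28 + 127 = 4312 + 127 = 4439$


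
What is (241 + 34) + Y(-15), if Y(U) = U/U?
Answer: 276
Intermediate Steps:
Y(U) = 1
(241 + 34) + Y(-15) = (241 + 34) + 1 = 275 + 1 = 276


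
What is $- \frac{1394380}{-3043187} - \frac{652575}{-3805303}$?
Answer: $\frac{7291946153665}{11580248620661} \approx 0.62969$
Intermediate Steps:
$- \frac{1394380}{-3043187} - \frac{652575}{-3805303} = \left(-1394380\right) \left(- \frac{1}{3043187}\right) - - \frac{652575}{3805303} = \frac{1394380}{3043187} + \frac{652575}{3805303} = \frac{7291946153665}{11580248620661}$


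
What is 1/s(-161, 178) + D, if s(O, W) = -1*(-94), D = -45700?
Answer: -4295799/94 ≈ -45700.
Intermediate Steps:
s(O, W) = 94
1/s(-161, 178) + D = 1/94 - 45700 = -4295799/94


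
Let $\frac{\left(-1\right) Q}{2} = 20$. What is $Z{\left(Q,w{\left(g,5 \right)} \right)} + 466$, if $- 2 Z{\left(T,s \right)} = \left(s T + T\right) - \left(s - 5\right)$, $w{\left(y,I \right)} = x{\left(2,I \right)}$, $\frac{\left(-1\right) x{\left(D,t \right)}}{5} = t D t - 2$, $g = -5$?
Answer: $- \frac{8873}{2} \approx -4436.5$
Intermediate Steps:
$Q = -40$ ($Q = \left(-2\right) 20 = -40$)
$x{\left(D,t \right)} = 10 - 5 D t^{2}$ ($x{\left(D,t \right)} = - 5 \left(t D t - 2\right) = - 5 \left(D t t - 2\right) = - 5 \left(D t^{2} - 2\right) = - 5 \left(-2 + D t^{2}\right) = 10 - 5 D t^{2}$)
$w{\left(y,I \right)} = 10 - 10 I^{2}$
$Z{\left(T,s \right)} = - \frac{5}{2} + \frac{s}{2} - \frac{T}{2} - \frac{T s}{2}$ ($Z{\left(T,s \right)} = - \frac{\left(s T + T\right) - \left(s - 5\right)}{2} = - \frac{\left(T s + T\right) - \left(s - 5\right)}{2} = - \frac{\left(T + T s\right) - \left(-5 + s\right)}{2} = - \frac{5 + T - s + T s}{2} = - \frac{5}{2} + \frac{s}{2} - \frac{T}{2} - \frac{T s}{2}$)
$Z{\left(Q,w{\left(g,5 \right)} \right)} + 466 = \left(- \frac{5}{2} + \frac{10 - 10 \cdot 5^{2}}{2} - -20 - - 20 \left(10 - 10 \cdot 5^{2}\right)\right) + 466 = \left(- \frac{5}{2} + \frac{10 - 250}{2} + 20 - - 20 \left(10 - 250\right)\right) + 466 = \left(- \frac{5}{2} + \frac{1}{2} \left(-240\right) + 20 - \left(-20\right) \left(-240\right)\right) + 466 = \left(- \frac{5}{2} - 120 + 20 - 4800\right) + 466 = - \frac{9805}{2} + 466 = - \frac{8873}{2}$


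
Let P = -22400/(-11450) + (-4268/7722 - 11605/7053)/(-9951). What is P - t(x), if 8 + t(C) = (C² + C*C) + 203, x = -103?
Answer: -40262411843169188/1880450709579 ≈ -21411.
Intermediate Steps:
t(C) = 195 + 2*C² (t(C) = -8 + ((C² + C*C) + 203) = -8 + ((C² + C²) + 203) = -8 + (2*C² + 203) = -8 + (203 + 2*C²) = 195 + 2*C²)
P = 3679201045939/1880450709579 (P = -22400*(-1/11450) + (-4268*1/7722 - 11605*1/7053)*(-1/9951) = 448/229 + (-194/351 - 11605/7053)*(-1/9951) = 448/229 - 1813879/825201*(-1/9951) = 448/229 + 1813879/8211575151 = 3679201045939/1880450709579 ≈ 1.9566)
P - t(x) = 3679201045939/1880450709579 - (195 + 2*(-103)²) = 3679201045939/1880450709579 - (195 + 2*10609) = 3679201045939/1880450709579 - (195 + 21218) = 3679201045939/1880450709579 - 1*21413 = 3679201045939/1880450709579 - 21413 = -40262411843169188/1880450709579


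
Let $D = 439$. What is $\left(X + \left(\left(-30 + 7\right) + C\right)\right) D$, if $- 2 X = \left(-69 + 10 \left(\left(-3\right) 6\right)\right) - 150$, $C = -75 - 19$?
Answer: $\frac{72435}{2} \approx 36218.0$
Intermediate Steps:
$C = -94$
$X = \frac{399}{2}$ ($X = - \frac{\left(-69 + 10 \left(\left(-3\right) 6\right)\right) - 150}{2} = - \frac{\left(-69 + 10 \left(-18\right)\right) - 150}{2} = - \frac{\left(-69 - 180\right) - 150}{2} = - \frac{-249 - 150}{2} = \left(- \frac{1}{2}\right) \left(-399\right) = \frac{399}{2} \approx 199.5$)
$\left(X + \left(\left(-30 + 7\right) + C\right)\right) D = \left(\frac{399}{2} + \left(\left(-30 + 7\right) - 94\right)\right) 439 = \left(\frac{399}{2} - 117\right) 439 = \frac{165}{2} \cdot 439 = \frac{72435}{2}$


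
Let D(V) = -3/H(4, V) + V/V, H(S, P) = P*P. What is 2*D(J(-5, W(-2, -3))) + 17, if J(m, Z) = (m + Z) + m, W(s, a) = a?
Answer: 3205/169 ≈ 18.965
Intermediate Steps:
H(S, P) = P**2
J(m, Z) = Z + 2*m (J(m, Z) = (Z + m) + m = Z + 2*m)
D(V) = 1 - 3/V**2 (D(V) = -3/V**2 + V/V = -3/V**2 + 1 = 1 - 3/V**2)
2*D(J(-5, W(-2, -3))) + 17 = 2*(1 - 3/(-3 + 2*(-5))**2) + 17 = 2*(1 - 3/(-3 - 10)**2) + 17 = 2*(1 - 3/(-13)**2) + 17 = 2*(1 - 3*1/169) + 17 = 2*(1 - 3/169) + 17 = 2*(166/169) + 17 = 332/169 + 17 = 3205/169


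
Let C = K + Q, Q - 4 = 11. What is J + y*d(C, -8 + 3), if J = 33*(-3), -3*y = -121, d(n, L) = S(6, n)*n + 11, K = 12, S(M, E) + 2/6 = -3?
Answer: -9856/3 ≈ -3285.3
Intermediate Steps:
Q = 15 (Q = 4 + 11 = 15)
S(M, E) = -10/3 (S(M, E) = -⅓ - 3 = -10/3)
C = 27 (C = 12 + 15 = 27)
d(n, L) = 11 - 10*n/3 (d(n, L) = -10*n/3 + 11 = 11 - 10*n/3)
y = 121/3 (y = -⅓*(-121) = 121/3 ≈ 40.333)
J = -99
J + y*d(C, -8 + 3) = -99 + 121*(11 - 10/3*27)/3 = -99 + 121*(11 - 90)/3 = -99 + (121/3)*(-79) = -99 - 9559/3 = -9856/3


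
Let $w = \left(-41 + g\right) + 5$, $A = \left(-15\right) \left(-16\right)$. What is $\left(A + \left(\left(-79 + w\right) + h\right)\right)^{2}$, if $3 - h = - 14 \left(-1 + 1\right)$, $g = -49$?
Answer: $6241$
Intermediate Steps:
$A = 240$
$w = -85$ ($w = \left(-41 - 49\right) + 5 = -90 + 5 = -85$)
$h = 3$ ($h = 3 - - 14 \left(-1 + 1\right) = 3 - \left(-14\right) 0 = 3 - 0 = 3 + 0 = 3$)
$\left(A + \left(\left(-79 + w\right) + h\right)\right)^{2} = \left(240 + \left(\left(-79 - 85\right) + 3\right)\right)^{2} = \left(240 + \left(-164 + 3\right)\right)^{2} = \left(240 - 161\right)^{2} = 79^{2} = 6241$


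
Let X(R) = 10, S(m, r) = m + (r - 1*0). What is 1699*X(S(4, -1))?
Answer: 16990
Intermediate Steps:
S(m, r) = m + r (S(m, r) = m + (r + 0) = m + r)
1699*X(S(4, -1)) = 1699*10 = 16990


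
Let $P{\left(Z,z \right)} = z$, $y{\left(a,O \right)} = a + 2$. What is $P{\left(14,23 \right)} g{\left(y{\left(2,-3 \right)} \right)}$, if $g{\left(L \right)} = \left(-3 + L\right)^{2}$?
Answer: $23$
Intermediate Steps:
$y{\left(a,O \right)} = 2 + a$
$P{\left(14,23 \right)} g{\left(y{\left(2,-3 \right)} \right)} = 23 \left(-3 + \left(2 + 2\right)\right)^{2} = 23 \left(-3 + 4\right)^{2} = 23 \cdot 1^{2} = 23 \cdot 1 = 23$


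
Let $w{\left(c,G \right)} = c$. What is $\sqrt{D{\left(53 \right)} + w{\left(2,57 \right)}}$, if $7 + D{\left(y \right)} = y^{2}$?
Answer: $2 \sqrt{701} \approx 52.953$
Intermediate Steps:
$D{\left(y \right)} = -7 + y^{2}$
$\sqrt{D{\left(53 \right)} + w{\left(2,57 \right)}} = \sqrt{\left(-7 + 53^{2}\right) + 2} = \sqrt{\left(-7 + 2809\right) + 2} = \sqrt{2802 + 2} = \sqrt{2804} = 2 \sqrt{701}$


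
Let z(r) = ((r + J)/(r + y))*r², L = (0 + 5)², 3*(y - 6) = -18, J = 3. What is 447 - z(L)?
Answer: -253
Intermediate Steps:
y = 0 (y = 6 + (⅓)*(-18) = 6 - 6 = 0)
L = 25 (L = 5² = 25)
z(r) = r*(3 + r) (z(r) = ((r + 3)/(r + 0))*r² = ((3 + r)/r)*r² = r*(3 + r))
447 - z(L) = 447 - 25*(3 + 25) = 447 - 25*28 = 447 - 1*700 = 447 - 700 = -253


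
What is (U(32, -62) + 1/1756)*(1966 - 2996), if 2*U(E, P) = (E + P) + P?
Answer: 41599125/878 ≈ 47379.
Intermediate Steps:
U(E, P) = P + E/2 (U(E, P) = ((E + P) + P)/2 = (E + 2*P)/2 = P + E/2)
(U(32, -62) + 1/1756)*(1966 - 2996) = ((-62 + (1/2)*32) + 1/1756)*(1966 - 2996) = ((-62 + 16) + 1/1756)*(-1030) = (-46 + 1/1756)*(-1030) = -80775/1756*(-1030) = 41599125/878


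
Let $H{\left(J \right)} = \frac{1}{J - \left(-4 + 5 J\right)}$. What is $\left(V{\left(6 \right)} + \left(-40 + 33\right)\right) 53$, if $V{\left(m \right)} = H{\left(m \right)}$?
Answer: $- \frac{7473}{20} \approx -373.65$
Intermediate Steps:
$H{\left(J \right)} = \frac{1}{4 - 4 J}$ ($H{\left(J \right)} = \frac{1}{J - \left(-4 + 5 J\right)} = \frac{1}{4 - 4 J}$)
$V{\left(m \right)} = - \frac{1}{-4 + 4 m}$
$\left(V{\left(6 \right)} + \left(-40 + 33\right)\right) 53 = \left(- \frac{1}{-4 + 4 \cdot 6} + \left(-40 + 33\right)\right) 53 = \left(- \frac{1}{-4 + 24} - 7\right) 53 = \left(- \frac{1}{20} - 7\right) 53 = \left(- \frac{141}{20}\right) 53 = - \frac{7473}{20}$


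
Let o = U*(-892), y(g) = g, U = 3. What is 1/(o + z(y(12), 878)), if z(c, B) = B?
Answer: -1/1798 ≈ -0.00055617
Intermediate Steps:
o = -2676 (o = 3*(-892) = -2676)
1/(o + z(y(12), 878)) = 1/(-2676 + 878) = 1/(-1798) = -1/1798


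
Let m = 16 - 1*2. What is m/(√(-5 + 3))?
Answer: -7*I*√2 ≈ -9.8995*I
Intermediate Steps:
m = 14 (m = 16 - 2 = 14)
m/(√(-5 + 3)) = 14/√(-5 + 3) = 14/√(-2) = 14/(I*√2) = -I*√2/2*14 = -7*I*√2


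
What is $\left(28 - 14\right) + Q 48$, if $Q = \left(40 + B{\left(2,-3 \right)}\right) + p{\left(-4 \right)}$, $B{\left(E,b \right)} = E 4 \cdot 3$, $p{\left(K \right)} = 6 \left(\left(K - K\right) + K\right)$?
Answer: $1934$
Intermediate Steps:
$p{\left(K \right)} = 6 K$ ($p{\left(K \right)} = 6 \left(0 + K\right) = 6 K$)
$B{\left(E,b \right)} = 12 E$ ($B{\left(E,b \right)} = 4 E 3 = 12 E$)
$Q = 40$ ($Q = \left(40 + 12 \cdot 2\right) + 6 \left(-4\right) = \left(40 + 24\right) - 24 = 64 - 24 = 40$)
$\left(28 - 14\right) + Q 48 = \left(28 - 14\right) + 40 \cdot 48 = \left(28 - 14\right) + 1920 = 14 + 1920 = 1934$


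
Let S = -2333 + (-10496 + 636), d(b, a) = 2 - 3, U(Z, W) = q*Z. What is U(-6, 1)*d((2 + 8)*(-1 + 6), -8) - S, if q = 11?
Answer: 12259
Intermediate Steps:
U(Z, W) = 11*Z
d(b, a) = -1
S = -12193 (S = -2333 - 9860 = -12193)
U(-6, 1)*d((2 + 8)*(-1 + 6), -8) - S = (11*(-6))*(-1) - 1*(-12193) = -66*(-1) + 12193 = 66 + 12193 = 12259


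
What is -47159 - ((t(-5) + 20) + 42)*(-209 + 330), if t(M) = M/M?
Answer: -54782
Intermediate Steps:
t(M) = 1
-47159 - ((t(-5) + 20) + 42)*(-209 + 330) = -47159 - ((1 + 20) + 42)*(-209 + 330) = -47159 - (21 + 42)*121 = -47159 - 63*121 = -47159 - 1*7623 = -47159 - 7623 = -54782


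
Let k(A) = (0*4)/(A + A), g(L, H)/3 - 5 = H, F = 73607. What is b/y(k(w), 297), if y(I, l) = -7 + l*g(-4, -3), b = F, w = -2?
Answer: 73607/1775 ≈ 41.469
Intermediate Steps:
g(L, H) = 15 + 3*H
k(A) = 0 (k(A) = 0/((2*A)) = 0*(1/(2*A)) = 0)
b = 73607
y(I, l) = -7 + 6*l (y(I, l) = -7 + l*(15 + 3*(-3)) = -7 + l*(15 - 9) = -7 + l*6 = -7 + 6*l)
b/y(k(w), 297) = 73607/(-7 + 6*297) = 73607/(-7 + 1782) = 73607/1775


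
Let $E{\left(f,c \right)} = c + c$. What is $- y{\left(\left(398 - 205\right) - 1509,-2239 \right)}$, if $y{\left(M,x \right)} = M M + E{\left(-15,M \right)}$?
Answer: $-1729224$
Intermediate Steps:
$E{\left(f,c \right)} = 2 c$
$y{\left(M,x \right)} = M^{2} + 2 M$ ($y{\left(M,x \right)} = M M + 2 M = M^{2} + 2 M$)
$- y{\left(\left(398 - 205\right) - 1509,-2239 \right)} = - \left(\left(398 - 205\right) - 1509\right) \left(2 + \left(\left(398 - 205\right) - 1509\right)\right) = - \left(193 - 1509\right) \left(2 + \left(193 - 1509\right)\right) = - \left(-1316\right) \left(2 - 1316\right) = - \left(-1316\right) \left(-1314\right) = \left(-1\right) 1729224 = -1729224$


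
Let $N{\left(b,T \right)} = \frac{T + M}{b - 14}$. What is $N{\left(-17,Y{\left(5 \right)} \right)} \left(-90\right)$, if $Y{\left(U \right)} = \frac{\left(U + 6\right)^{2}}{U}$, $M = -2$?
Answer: $\frac{1998}{31} \approx 64.452$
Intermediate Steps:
$Y{\left(U \right)} = \frac{\left(6 + U\right)^{2}}{U}$
$N{\left(b,T \right)} = \frac{-2 + T}{-14 + b}$ ($N{\left(b,T \right)} = \frac{T - 2}{b - 14} = \frac{-2 + T}{-14 + b}$)
$N{\left(-17,Y{\left(5 \right)} \right)} \left(-90\right) = \frac{-2 + \frac{\left(6 + 5\right)^{2}}{5}}{-14 - 17} \left(-90\right) = \frac{-2 + \frac{11^{2}}{5}}{-31} \left(-90\right) = - \frac{-2 + \frac{1}{5} \cdot 121}{31} \left(-90\right) = - \frac{-2 + \frac{121}{5}}{31} \left(-90\right) = \left(- \frac{1}{31}\right) \frac{111}{5} \left(-90\right) = \left(- \frac{111}{155}\right) \left(-90\right) = \frac{1998}{31}$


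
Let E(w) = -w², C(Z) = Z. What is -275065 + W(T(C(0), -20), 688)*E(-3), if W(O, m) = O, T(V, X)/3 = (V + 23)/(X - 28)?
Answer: -4400833/16 ≈ -2.7505e+5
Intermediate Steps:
T(V, X) = 3*(23 + V)/(-28 + X) (T(V, X) = 3*((V + 23)/(X - 28)) = 3*((23 + V)/(-28 + X)) = 3*(23 + V)/(-28 + X))
-275065 + W(T(C(0), -20), 688)*E(-3) = -275065 + (3*(23 + 0)/(-28 - 20))*(-1*(-3)²) = -275065 + (3*23/(-48))*(-1*9) = -275065 + (3*(-1/48)*23)*(-9) = -275065 - 23/16*(-9) = -275065 + 207/16 = -4400833/16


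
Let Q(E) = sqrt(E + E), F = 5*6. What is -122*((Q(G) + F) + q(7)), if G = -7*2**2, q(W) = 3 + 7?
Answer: -4880 - 244*I*sqrt(14) ≈ -4880.0 - 912.96*I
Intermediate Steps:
F = 30
q(W) = 10
G = -28 (G = -7*4 = -28)
Q(E) = sqrt(2)*sqrt(E) (Q(E) = sqrt(2*E) = sqrt(2)*sqrt(E))
-122*((Q(G) + F) + q(7)) = -122*((sqrt(2)*sqrt(-28) + 30) + 10) = -122*((sqrt(2)*(2*I*sqrt(7)) + 30) + 10) = -122*((2*I*sqrt(14) + 30) + 10) = -122*((30 + 2*I*sqrt(14)) + 10) = -122*(40 + 2*I*sqrt(14)) = -4880 - 244*I*sqrt(14)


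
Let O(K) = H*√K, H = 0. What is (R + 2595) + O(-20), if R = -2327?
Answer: 268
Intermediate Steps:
O(K) = 0 (O(K) = 0*√K = 0)
(R + 2595) + O(-20) = (-2327 + 2595) + 0 = 268 + 0 = 268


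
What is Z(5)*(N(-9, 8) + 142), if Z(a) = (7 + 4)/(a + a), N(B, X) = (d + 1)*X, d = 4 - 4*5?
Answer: 121/5 ≈ 24.200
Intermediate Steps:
d = -16 (d = 4 - 20 = -16)
N(B, X) = -15*X (N(B, X) = (-16 + 1)*X = -15*X)
Z(a) = 11/(2*a) (Z(a) = 11/((2*a)) = 11*(1/(2*a)) = 11/(2*a))
Z(5)*(N(-9, 8) + 142) = ((11/2)/5)*(-15*8 + 142) = ((11/2)*(1/5))*(-120 + 142) = (11/10)*22 = 121/5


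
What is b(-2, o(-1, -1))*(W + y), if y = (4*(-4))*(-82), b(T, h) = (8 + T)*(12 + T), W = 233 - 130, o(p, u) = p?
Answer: 84900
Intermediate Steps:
W = 103
y = 1312 (y = -16*(-82) = 1312)
b(-2, o(-1, -1))*(W + y) = (96 + (-2)² + 20*(-2))*(103 + 1312) = (96 + 4 - 40)*1415 = 60*1415 = 84900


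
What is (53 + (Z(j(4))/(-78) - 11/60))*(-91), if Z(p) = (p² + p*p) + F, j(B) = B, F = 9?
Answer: -285509/60 ≈ -4758.5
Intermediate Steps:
Z(p) = 9 + 2*p² (Z(p) = (p² + p*p) + 9 = (p² + p²) + 9 = 2*p² + 9 = 9 + 2*p²)
(53 + (Z(j(4))/(-78) - 11/60))*(-91) = (53 + ((9 + 2*4²)/(-78) - 11/60))*(-91) = (53 + ((9 + 2*16)*(-1/78) - 11*1/60))*(-91) = (53 + ((9 + 32)*(-1/78) - 11/60))*(-91) = (53 + (41*(-1/78) - 11/60))*(-91) = (53 + (-41/78 - 11/60))*(-91) = (53 - 553/780)*(-91) = (40787/780)*(-91) = -285509/60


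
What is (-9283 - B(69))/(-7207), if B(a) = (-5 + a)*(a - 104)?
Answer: 7043/7207 ≈ 0.97724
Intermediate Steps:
B(a) = (-104 + a)*(-5 + a) (B(a) = (-5 + a)*(-104 + a) = (-104 + a)*(-5 + a))
(-9283 - B(69))/(-7207) = (-9283 - (520 + 69² - 109*69))/(-7207) = (-9283 - (520 + 4761 - 7521))*(-1/7207) = (-9283 - 1*(-2240))*(-1/7207) = (-9283 + 2240)*(-1/7207) = -7043*(-1/7207) = 7043/7207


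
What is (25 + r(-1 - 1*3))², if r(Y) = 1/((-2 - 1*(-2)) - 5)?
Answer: 15376/25 ≈ 615.04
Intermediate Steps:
r(Y) = -⅕ (r(Y) = 1/((-2 + 2) - 5) = 1/(0 - 5) = 1/(-5) = -⅕)
(25 + r(-1 - 1*3))² = (25 - ⅕)² = (124/5)² = 15376/25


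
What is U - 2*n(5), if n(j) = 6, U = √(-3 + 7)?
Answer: -10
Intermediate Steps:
U = 2 (U = √4 = 2)
U - 2*n(5) = 2 - 2*6 = 2 - 12 = -10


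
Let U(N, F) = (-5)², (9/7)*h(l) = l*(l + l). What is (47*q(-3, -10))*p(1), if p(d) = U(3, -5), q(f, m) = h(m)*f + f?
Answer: -1655575/3 ≈ -5.5186e+5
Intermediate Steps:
h(l) = 14*l²/9 (h(l) = 7*(l*(l + l))/9 = 7*(l*(2*l))/9 = 7*(2*l²)/9 = 14*l²/9)
U(N, F) = 25
q(f, m) = f + 14*f*m²/9 (q(f, m) = (14*m²/9)*f + f = 14*f*m²/9 + f = f + 14*f*m²/9)
p(d) = 25
(47*q(-3, -10))*p(1) = (47*((⅑)*(-3)*(9 + 14*(-10)²)))*25 = (47*((⅑)*(-3)*(9 + 14*100)))*25 = (47*((⅑)*(-3)*(9 + 1400)))*25 = (47*((⅑)*(-3)*1409))*25 = (47*(-1409/3))*25 = -66223/3*25 = -1655575/3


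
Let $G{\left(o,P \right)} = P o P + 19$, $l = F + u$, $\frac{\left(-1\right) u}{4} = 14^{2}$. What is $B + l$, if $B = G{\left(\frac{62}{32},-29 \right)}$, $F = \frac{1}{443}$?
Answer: $\frac{6127149}{7088} \approx 864.44$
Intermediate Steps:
$F = \frac{1}{443} \approx 0.0022573$
$u = -784$ ($u = - 4 \cdot 14^{2} = \left(-4\right) 196 = -784$)
$l = - \frac{347311}{443}$ ($l = \frac{1}{443} - 784 = - \frac{347311}{443} \approx -784.0$)
$G{\left(o,P \right)} = 19 + o P^{2}$ ($G{\left(o,P \right)} = o P^{2} + 19 = 19 + o P^{2}$)
$B = \frac{26375}{16}$ ($B = 19 + \frac{62}{32} \left(-29\right)^{2} = 19 + 62 \cdot \frac{1}{32} \cdot 841 = 19 + \frac{31}{16} \cdot 841 = 19 + \frac{26071}{16} = \frac{26375}{16} \approx 1648.4$)
$B + l = \frac{26375}{16} - \frac{347311}{443} = \frac{6127149}{7088}$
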